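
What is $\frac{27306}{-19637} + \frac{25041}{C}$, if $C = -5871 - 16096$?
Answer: $- \frac{1091561019}{431365979} \approx -2.5305$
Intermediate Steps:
$C = -21967$
$\frac{27306}{-19637} + \frac{25041}{C} = \frac{27306}{-19637} + \frac{25041}{-21967} = 27306 \left(- \frac{1}{19637}\right) + 25041 \left(- \frac{1}{21967}\right) = - \frac{27306}{19637} - \frac{25041}{21967} = - \frac{1091561019}{431365979}$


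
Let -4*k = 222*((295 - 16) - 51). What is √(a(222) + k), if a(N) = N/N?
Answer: I*√12653 ≈ 112.49*I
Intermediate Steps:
a(N) = 1
k = -12654 (k = -111*((295 - 16) - 51)/2 = -111*(279 - 51)/2 = -111*228/2 = -¼*50616 = -12654)
√(a(222) + k) = √(1 - 12654) = √(-12653) = I*√12653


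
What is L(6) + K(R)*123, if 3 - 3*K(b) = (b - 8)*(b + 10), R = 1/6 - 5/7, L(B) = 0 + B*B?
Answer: 6123919/1764 ≈ 3471.6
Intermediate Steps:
L(B) = B² (L(B) = 0 + B² = B²)
R = -23/42 (R = 1*(⅙) - 5*⅐ = ⅙ - 5/7 = -23/42 ≈ -0.54762)
K(b) = 1 - (-8 + b)*(10 + b)/3 (K(b) = 1 - (b - 8)*(b + 10)/3 = 1 - (-8 + b)*(10 + b)/3)
L(6) + K(R)*123 = 6² + (83/3 - ⅔*(-23/42) - (-23/42)²/3)*123 = 36 + (83/3 + 23/63 - ⅓*529/1764)*123 = 36 + (83/3 + 23/63 - 529/5292)*123 = 36 + (147815/5292)*123 = 36 + 6060415/1764 = 6123919/1764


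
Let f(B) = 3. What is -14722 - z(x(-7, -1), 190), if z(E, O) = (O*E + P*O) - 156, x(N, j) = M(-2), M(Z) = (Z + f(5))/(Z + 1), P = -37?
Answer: -7346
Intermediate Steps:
M(Z) = (3 + Z)/(1 + Z) (M(Z) = (Z + 3)/(Z + 1) = (3 + Z)/(1 + Z))
x(N, j) = -1 (x(N, j) = (3 - 2)/(1 - 2) = 1/(-1) = -1*1 = -1)
z(E, O) = -156 - 37*O + E*O (z(E, O) = (O*E - 37*O) - 156 = (E*O - 37*O) - 156 = (-37*O + E*O) - 156 = -156 - 37*O + E*O)
-14722 - z(x(-7, -1), 190) = -14722 - (-156 - 37*190 - 1*190) = -14722 - (-156 - 7030 - 190) = -14722 - 1*(-7376) = -14722 + 7376 = -7346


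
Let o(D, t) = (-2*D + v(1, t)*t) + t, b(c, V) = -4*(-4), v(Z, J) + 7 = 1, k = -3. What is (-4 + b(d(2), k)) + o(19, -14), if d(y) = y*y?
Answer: 44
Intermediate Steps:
v(Z, J) = -6 (v(Z, J) = -7 + 1 = -6)
d(y) = y**2
b(c, V) = 16
o(D, t) = -5*t - 2*D (o(D, t) = (-2*D - 6*t) + t = (-6*t - 2*D) + t = -5*t - 2*D)
(-4 + b(d(2), k)) + o(19, -14) = (-4 + 16) + (-5*(-14) - 2*19) = 12 + (70 - 38) = 12 + 32 = 44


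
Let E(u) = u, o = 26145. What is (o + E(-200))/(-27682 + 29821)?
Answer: 25945/2139 ≈ 12.130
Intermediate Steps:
(o + E(-200))/(-27682 + 29821) = (26145 - 200)/(-27682 + 29821) = 25945/2139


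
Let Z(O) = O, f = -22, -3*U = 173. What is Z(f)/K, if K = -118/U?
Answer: -1903/177 ≈ -10.751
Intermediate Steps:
U = -173/3 (U = -⅓*173 = -173/3 ≈ -57.667)
K = 354/173 (K = -118/(-173/3) = -118*(-3/173) = 354/173 ≈ 2.0462)
Z(f)/K = -22/354/173 = -22*173/354 = -1903/177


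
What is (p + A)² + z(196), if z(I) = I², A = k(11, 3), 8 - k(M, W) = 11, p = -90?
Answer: 47065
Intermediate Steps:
k(M, W) = -3 (k(M, W) = 8 - 1*11 = 8 - 11 = -3)
A = -3
(p + A)² + z(196) = (-90 - 3)² + 196² = (-93)² + 38416 = 8649 + 38416 = 47065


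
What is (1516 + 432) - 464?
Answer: 1484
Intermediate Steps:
(1516 + 432) - 464 = 1948 - 464 = 1484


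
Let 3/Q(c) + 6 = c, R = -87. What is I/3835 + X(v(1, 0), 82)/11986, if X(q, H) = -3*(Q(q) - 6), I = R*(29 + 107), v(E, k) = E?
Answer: -10903263/3535870 ≈ -3.0836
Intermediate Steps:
Q(c) = 3/(-6 + c)
I = -11832 (I = -87*(29 + 107) = -87*136 = -11832)
X(q, H) = 18 - 9/(-6 + q) (X(q, H) = -3*(3/(-6 + q) - 6) = -3*(-6 + 3/(-6 + q)) = 18 - 9/(-6 + q))
I/3835 + X(v(1, 0), 82)/11986 = -11832/3835 + (9*(-13 + 2*1)/(-6 + 1))/11986 = -11832*1/3835 + (9*(-13 + 2)/(-5))*(1/11986) = -11832/3835 + (9*(-1/5)*(-11))*(1/11986) = -11832/3835 + (99/5)*(1/11986) = -11832/3835 + 99/59930 = -10903263/3535870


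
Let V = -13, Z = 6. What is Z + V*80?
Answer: -1034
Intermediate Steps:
Z + V*80 = 6 - 13*80 = 6 - 1040 = -1034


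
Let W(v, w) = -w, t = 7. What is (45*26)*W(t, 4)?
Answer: -4680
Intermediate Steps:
(45*26)*W(t, 4) = (45*26)*(-1*4) = 1170*(-4) = -4680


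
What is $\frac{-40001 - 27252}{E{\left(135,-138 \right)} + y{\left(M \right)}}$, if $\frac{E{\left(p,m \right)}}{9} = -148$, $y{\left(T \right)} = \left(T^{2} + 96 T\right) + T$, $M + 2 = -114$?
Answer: $- \frac{617}{8} \approx -77.125$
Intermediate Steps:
$M = -116$ ($M = -2 - 114 = -116$)
$y{\left(T \right)} = T^{2} + 97 T$
$E{\left(p,m \right)} = -1332$ ($E{\left(p,m \right)} = 9 \left(-148\right) = -1332$)
$\frac{-40001 - 27252}{E{\left(135,-138 \right)} + y{\left(M \right)}} = \frac{-40001 - 27252}{-1332 - 116 \left(97 - 116\right)} = - \frac{67253}{-1332 - -2204} = - \frac{67253}{-1332 + 2204} = - \frac{67253}{872} = \left(-67253\right) \frac{1}{872} = - \frac{617}{8}$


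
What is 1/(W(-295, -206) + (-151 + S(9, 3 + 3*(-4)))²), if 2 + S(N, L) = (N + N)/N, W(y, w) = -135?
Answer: 1/22666 ≈ 4.4119e-5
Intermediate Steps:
S(N, L) = 0 (S(N, L) = -2 + (N + N)/N = -2 + (2*N)/N = -2 + 2 = 0)
1/(W(-295, -206) + (-151 + S(9, 3 + 3*(-4)))²) = 1/(-135 + (-151 + 0)²) = 1/(-135 + (-151)²) = 1/(-135 + 22801) = 1/22666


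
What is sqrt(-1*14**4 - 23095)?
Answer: I*sqrt(61511) ≈ 248.01*I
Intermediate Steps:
sqrt(-1*14**4 - 23095) = sqrt(-1*38416 - 23095) = sqrt(-38416 - 23095) = sqrt(-61511) = I*sqrt(61511)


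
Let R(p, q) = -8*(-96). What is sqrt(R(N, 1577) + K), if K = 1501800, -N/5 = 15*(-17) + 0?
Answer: 6*sqrt(41738) ≈ 1225.8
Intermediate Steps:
N = 1275 (N = -5*(15*(-17) + 0) = -5*(-255 + 0) = -5*(-255) = 1275)
R(p, q) = 768
sqrt(R(N, 1577) + K) = sqrt(768 + 1501800) = sqrt(1502568) = 6*sqrt(41738)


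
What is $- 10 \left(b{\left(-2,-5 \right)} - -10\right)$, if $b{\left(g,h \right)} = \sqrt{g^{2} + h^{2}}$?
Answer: $-100 - 10 \sqrt{29} \approx -153.85$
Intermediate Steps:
$- 10 \left(b{\left(-2,-5 \right)} - -10\right) = - 10 \left(\sqrt{\left(-2\right)^{2} + \left(-5\right)^{2}} - -10\right) = - 10 \left(\sqrt{4 + 25} + 10\right) = - 10 \left(\sqrt{29} + 10\right) = - 10 \left(10 + \sqrt{29}\right) = -100 - 10 \sqrt{29}$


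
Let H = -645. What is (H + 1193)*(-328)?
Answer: -179744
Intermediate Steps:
(H + 1193)*(-328) = (-645 + 1193)*(-328) = 548*(-328) = -179744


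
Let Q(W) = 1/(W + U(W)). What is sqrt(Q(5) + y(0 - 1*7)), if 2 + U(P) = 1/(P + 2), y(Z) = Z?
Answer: 7*I*sqrt(66)/22 ≈ 2.5849*I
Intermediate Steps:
U(P) = -2 + 1/(2 + P) (U(P) = -2 + 1/(P + 2) = -2 + 1/(2 + P))
Q(W) = 1/(W + (-3 - 2*W)/(2 + W))
sqrt(Q(5) + y(0 - 1*7)) = sqrt((2 + 5)/(-3 + 5**2) + (0 - 1*7)) = sqrt(7/(-3 + 25) + (0 - 7)) = sqrt(7/22 - 7) = sqrt(-147/22) = 7*I*sqrt(66)/22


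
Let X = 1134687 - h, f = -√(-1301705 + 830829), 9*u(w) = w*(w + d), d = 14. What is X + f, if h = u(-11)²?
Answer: 10212062/9 - 2*I*√117719 ≈ 1.1347e+6 - 686.2*I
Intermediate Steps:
u(w) = w*(14 + w)/9 (u(w) = (w*(w + 14))/9 = (w*(14 + w))/9 = w*(14 + w)/9)
h = 121/9 (h = ((⅑)*(-11)*(14 - 11))² = ((⅑)*(-11)*3)² = (-11/3)² = 121/9 ≈ 13.444)
f = -2*I*√117719 (f = -√(-470876) = -2*I*√117719 ≈ -686.2*I)
X = 10212062/9 (X = 1134687 - 1*121/9 = 1134687 - 121/9 = 10212062/9 ≈ 1.1347e+6)
X + f = 10212062/9 - 2*I*√117719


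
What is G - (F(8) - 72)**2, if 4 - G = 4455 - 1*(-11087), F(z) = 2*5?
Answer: -19382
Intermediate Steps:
F(z) = 10
G = -15538 (G = 4 - (4455 - 1*(-11087)) = 4 - (4455 + 11087) = 4 - 1*15542 = 4 - 15542 = -15538)
G - (F(8) - 72)**2 = -15538 - (10 - 72)**2 = -15538 - 1*(-62)**2 = -15538 - 1*3844 = -15538 - 3844 = -19382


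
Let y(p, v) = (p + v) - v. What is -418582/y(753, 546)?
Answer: -418582/753 ≈ -555.89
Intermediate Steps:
y(p, v) = p
-418582/y(753, 546) = -418582/753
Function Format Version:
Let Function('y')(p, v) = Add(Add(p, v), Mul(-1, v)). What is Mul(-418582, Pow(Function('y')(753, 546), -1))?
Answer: Rational(-418582, 753) ≈ -555.89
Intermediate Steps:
Function('y')(p, v) = p
Mul(-418582, Pow(Function('y')(753, 546), -1)) = Mul(-418582, Pow(753, -1)) = Mul(-418582, Rational(1, 753)) = Rational(-418582, 753)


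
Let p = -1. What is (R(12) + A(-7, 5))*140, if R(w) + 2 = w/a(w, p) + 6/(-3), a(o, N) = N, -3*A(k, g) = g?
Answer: -7420/3 ≈ -2473.3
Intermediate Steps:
A(k, g) = -g/3
R(w) = -4 - w (R(w) = -2 + (w/(-1) + 6/(-3)) = -2 + (w*(-1) + 6*(-1/3)) = -2 + (-w - 2) = -2 + (-2 - w) = -4 - w)
(R(12) + A(-7, 5))*140 = ((-4 - 1*12) - 1/3*5)*140 = ((-4 - 12) - 5/3)*140 = (-16 - 5/3)*140 = -53/3*140 = -7420/3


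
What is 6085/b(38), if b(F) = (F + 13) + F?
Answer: 6085/89 ≈ 68.371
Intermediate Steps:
b(F) = 13 + 2*F (b(F) = (13 + F) + F = 13 + 2*F)
6085/b(38) = 6085/(13 + 2*38) = 6085/(13 + 76) = 6085/89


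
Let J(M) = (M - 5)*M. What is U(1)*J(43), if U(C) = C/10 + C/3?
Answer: 10621/15 ≈ 708.07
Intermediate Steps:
J(M) = M*(-5 + M) (J(M) = (-5 + M)*M = M*(-5 + M))
U(C) = 13*C/30 (U(C) = C*(⅒) + C*(⅓) = C/10 + C/3 = 13*C/30)
U(1)*J(43) = ((13/30)*1)*(43*(-5 + 43)) = 13*(43*38)/30 = (13/30)*1634 = 10621/15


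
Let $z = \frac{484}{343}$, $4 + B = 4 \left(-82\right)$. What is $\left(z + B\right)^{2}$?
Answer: $\frac{12857745664}{117649} \approx 1.0929 \cdot 10^{5}$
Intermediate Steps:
$B = -332$ ($B = -4 + 4 \left(-82\right) = -4 - 328 = -332$)
$z = \frac{484}{343}$ ($z = 484 \cdot \frac{1}{343} = \frac{484}{343} \approx 1.4111$)
$\left(z + B\right)^{2} = \left(\frac{484}{343} - 332\right)^{2} = \left(- \frac{113392}{343}\right)^{2} = \frac{12857745664}{117649}$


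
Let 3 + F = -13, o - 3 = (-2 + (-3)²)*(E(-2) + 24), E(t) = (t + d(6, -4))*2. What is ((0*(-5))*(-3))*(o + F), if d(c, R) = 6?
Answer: 0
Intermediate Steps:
E(t) = 12 + 2*t (E(t) = (t + 6)*2 = (6 + t)*2 = 12 + 2*t)
o = 227 (o = 3 + (-2 + (-3)²)*((12 + 2*(-2)) + 24) = 3 + (-2 + 9)*((12 - 4) + 24) = 3 + 7*(8 + 24) = 3 + 7*32 = 3 + 224 = 227)
F = -16 (F = -3 - 13 = -16)
((0*(-5))*(-3))*(o + F) = ((0*(-5))*(-3))*(227 - 16) = (0*(-3))*211 = 0*211 = 0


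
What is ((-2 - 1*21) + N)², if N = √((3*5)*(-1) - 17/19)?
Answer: (437 - I*√5738)²/361 ≈ 513.11 - 183.39*I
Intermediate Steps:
N = I*√5738/19 (N = √(15*(-1) - 17*1/19) = √(-15 - 17/19) = √(-302/19) = I*√5738/19 ≈ 3.9868*I)
((-2 - 1*21) + N)² = ((-2 - 1*21) + I*√5738/19)² = ((-2 - 21) + I*√5738/19)² = (-23 + I*√5738/19)²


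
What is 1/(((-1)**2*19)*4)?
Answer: 1/76 ≈ 0.013158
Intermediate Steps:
1/(((-1)**2*19)*4) = 1/((1*19)*4) = 1/(19*4) = 1/76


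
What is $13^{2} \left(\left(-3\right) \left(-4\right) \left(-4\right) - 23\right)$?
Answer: $-11999$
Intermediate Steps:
$13^{2} \left(\left(-3\right) \left(-4\right) \left(-4\right) - 23\right) = 169 \left(12 \left(-4\right) - 23\right) = 169 \left(-48 - 23\right) = 169 \left(-71\right) = -11999$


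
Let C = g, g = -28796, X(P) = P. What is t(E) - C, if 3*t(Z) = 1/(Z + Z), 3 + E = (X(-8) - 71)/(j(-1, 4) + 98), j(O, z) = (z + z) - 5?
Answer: 66000331/2292 ≈ 28796.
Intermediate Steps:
j(O, z) = -5 + 2*z (j(O, z) = 2*z - 5 = -5 + 2*z)
C = -28796
E = -382/101 (E = -3 + (-8 - 71)/((-5 + 2*4) + 98) = -3 - 79/((-5 + 8) + 98) = -3 - 79/(3 + 98) = -3 - 79/101 = -382/101 ≈ -3.7822)
t(Z) = 1/(6*Z) (t(Z) = 1/(3*(Z + Z)) = 1/(3*((2*Z))) = (1/(2*Z))/3 = 1/(6*Z))
t(E) - C = 1/(6*(-382/101)) - 1*(-28796) = (⅙)*(-101/382) + 28796 = -101/2292 + 28796 = 66000331/2292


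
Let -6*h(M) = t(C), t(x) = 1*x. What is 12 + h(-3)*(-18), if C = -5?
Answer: -3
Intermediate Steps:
t(x) = x
h(M) = 5/6 (h(M) = -1/6*(-5) = 5/6)
12 + h(-3)*(-18) = 12 + (5/6)*(-18) = 12 - 15 = -3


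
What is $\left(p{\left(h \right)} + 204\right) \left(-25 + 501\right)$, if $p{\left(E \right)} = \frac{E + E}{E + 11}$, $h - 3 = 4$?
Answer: $\frac{877268}{9} \approx 97474.0$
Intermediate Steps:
$h = 7$ ($h = 3 + 4 = 7$)
$p{\left(E \right)} = \frac{2 E}{11 + E}$
$\left(p{\left(h \right)} + 204\right) \left(-25 + 501\right) = \left(2 \cdot 7 \frac{1}{11 + 7} + 204\right) \left(-25 + 501\right) = \left(2 \cdot 7 \cdot \frac{1}{18} + 204\right) 476 = \left(\frac{7}{9} + 204\right) 476 = \frac{1843}{9} \cdot 476 = \frac{877268}{9}$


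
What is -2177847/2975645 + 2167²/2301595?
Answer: 1792155371488/1369745930755 ≈ 1.3084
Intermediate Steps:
-2177847/2975645 + 2167²/2301595 = -2177847*1/2975645 + 4695889*(1/2301595) = -2177847/2975645 + 4695889/2301595 = 1792155371488/1369745930755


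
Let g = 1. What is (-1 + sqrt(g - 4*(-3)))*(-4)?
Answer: 4 - 4*sqrt(13) ≈ -10.422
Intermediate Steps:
(-1 + sqrt(g - 4*(-3)))*(-4) = (-1 + sqrt(1 - 4*(-3)))*(-4) = (-1 + sqrt(1 + 12))*(-4) = (-1 + sqrt(13))*(-4) = 4 - 4*sqrt(13)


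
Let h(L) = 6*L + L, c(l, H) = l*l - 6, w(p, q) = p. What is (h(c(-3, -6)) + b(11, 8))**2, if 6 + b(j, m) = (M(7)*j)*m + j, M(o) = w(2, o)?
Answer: 40804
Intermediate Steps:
M(o) = 2
c(l, H) = -6 + l**2 (c(l, H) = l**2 - 6 = -6 + l**2)
h(L) = 7*L
b(j, m) = -6 + j + 2*j*m (b(j, m) = -6 + ((2*j)*m + j) = -6 + (2*j*m + j) = -6 + (j + 2*j*m) = -6 + j + 2*j*m)
(h(c(-3, -6)) + b(11, 8))**2 = (7*(-6 + (-3)**2) + (-6 + 11 + 2*11*8))**2 = (7*(-6 + 9) + (-6 + 11 + 176))**2 = (7*3 + 181)**2 = (21 + 181)**2 = 202**2 = 40804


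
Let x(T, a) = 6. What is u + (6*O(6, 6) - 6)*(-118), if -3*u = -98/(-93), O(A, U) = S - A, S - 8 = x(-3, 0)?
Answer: -1382822/279 ≈ -4956.4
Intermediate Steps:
S = 14 (S = 8 + 6 = 14)
O(A, U) = 14 - A
u = -98/279 (u = -(-98)/(3*(-93)) = -(-98)*(-1)/(3*93) = -⅓*98/93 = -98/279 ≈ -0.35125)
u + (6*O(6, 6) - 6)*(-118) = -98/279 + (6*(14 - 1*6) - 6)*(-118) = -98/279 + (6*(14 - 6) - 6)*(-118) = -98/279 + (6*8 - 6)*(-118) = -98/279 + (48 - 6)*(-118) = -98/279 + 42*(-118) = -98/279 - 4956 = -1382822/279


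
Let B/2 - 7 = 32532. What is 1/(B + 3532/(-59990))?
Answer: 29995/1952012844 ≈ 1.5366e-5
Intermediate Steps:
B = 65078 (B = 14 + 2*32532 = 14 + 65064 = 65078)
1/(B + 3532/(-59990)) = 1/(65078 + 3532/(-59990)) = 1/(65078 + 3532*(-1/59990)) = 1/(65078 - 1766/29995) = 1/(1952012844/29995) = 29995/1952012844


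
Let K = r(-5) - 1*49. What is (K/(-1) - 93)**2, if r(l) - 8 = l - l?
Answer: 2704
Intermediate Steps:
r(l) = 8 (r(l) = 8 + (l - l) = 8 + 0 = 8)
K = -41 (K = 8 - 1*49 = 8 - 49 = -41)
(K/(-1) - 93)**2 = (-41/(-1) - 93)**2 = (-41*(-1) - 93)**2 = (41 - 93)**2 = (-52)**2 = 2704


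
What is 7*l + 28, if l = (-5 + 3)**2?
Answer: 56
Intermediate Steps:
l = 4 (l = (-2)**2 = 4)
7*l + 28 = 7*4 + 28 = 28 + 28 = 56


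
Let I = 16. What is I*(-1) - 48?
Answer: -64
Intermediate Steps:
I*(-1) - 48 = 16*(-1) - 48 = -16 - 48 = -64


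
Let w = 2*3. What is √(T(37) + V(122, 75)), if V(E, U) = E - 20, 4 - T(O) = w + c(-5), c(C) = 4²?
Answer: 2*√21 ≈ 9.1651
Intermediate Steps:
c(C) = 16
w = 6
T(O) = -18 (T(O) = 4 - (6 + 16) = 4 - 1*22 = 4 - 22 = -18)
V(E, U) = -20 + E
√(T(37) + V(122, 75)) = √(-18 + (-20 + 122)) = √(-18 + 102) = √84 = 2*√21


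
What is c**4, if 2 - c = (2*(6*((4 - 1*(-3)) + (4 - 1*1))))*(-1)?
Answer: 221533456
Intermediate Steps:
c = 122 (c = 2 - 2*(6*((4 - 1*(-3)) + (4 - 1*1)))*(-1) = 2 - 2*(6*((4 + 3) + (4 - 1)))*(-1) = 2 - 2*(6*(7 + 3))*(-1) = 2 - 2*(6*10)*(-1) = 2 - 2*60*(-1) = 2 - 120*(-1) = 2 - 1*(-120) = 2 + 120 = 122)
c**4 = 122**4 = 221533456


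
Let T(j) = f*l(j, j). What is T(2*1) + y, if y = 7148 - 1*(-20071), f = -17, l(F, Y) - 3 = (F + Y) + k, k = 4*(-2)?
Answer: 27236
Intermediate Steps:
k = -8
l(F, Y) = -5 + F + Y (l(F, Y) = 3 + ((F + Y) - 8) = 3 + (-8 + F + Y) = -5 + F + Y)
T(j) = 85 - 34*j (T(j) = -17*(-5 + j + j) = -17*(-5 + 2*j) = 85 - 34*j)
y = 27219 (y = 7148 + 20071 = 27219)
T(2*1) + y = (85 - 68) + 27219 = 17 + 27219 = 27236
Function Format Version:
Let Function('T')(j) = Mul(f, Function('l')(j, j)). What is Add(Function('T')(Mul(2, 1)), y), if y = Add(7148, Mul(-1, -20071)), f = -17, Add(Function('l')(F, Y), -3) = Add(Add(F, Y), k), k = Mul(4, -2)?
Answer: 27236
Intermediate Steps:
k = -8
Function('l')(F, Y) = Add(-5, F, Y) (Function('l')(F, Y) = Add(3, Add(Add(F, Y), -8)) = Add(3, Add(-8, F, Y)) = Add(-5, F, Y))
Function('T')(j) = Add(85, Mul(-34, j)) (Function('T')(j) = Mul(-17, Add(-5, j, j)) = Mul(-17, Add(-5, Mul(2, j))) = Add(85, Mul(-34, j)))
y = 27219 (y = Add(7148, 20071) = 27219)
Add(Function('T')(Mul(2, 1)), y) = Add(Add(85, Mul(-34, Mul(2, 1))), 27219) = Add(Add(85, Mul(-34, 2)), 27219) = Add(Add(85, -68), 27219) = Add(17, 27219) = 27236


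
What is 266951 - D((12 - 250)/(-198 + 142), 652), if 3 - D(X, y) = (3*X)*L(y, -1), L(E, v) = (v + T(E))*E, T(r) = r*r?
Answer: 3534148187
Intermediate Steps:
T(r) = r²
L(E, v) = E*(v + E²) (L(E, v) = (v + E²)*E = E*(v + E²))
D(X, y) = 3 - 3*X*y*(-1 + y²)
266951 - D((12 - 250)/(-198 + 142), 652) = 266951 - (3 - 3*(12 - 250)/(-198 + 142)*652*(-1 + 652²)) = 266951 - (3 - 3*(-238/(-56))*652*(-1 + 425104)) = 266951 - (3 - 3*(-238*(-1/56))*652*425103) = 266951 - (3 - 3*17/4*652*425103) = 266951 - (3 - 3533881239) = 266951 - 1*(-3533881236) = 266951 + 3533881236 = 3534148187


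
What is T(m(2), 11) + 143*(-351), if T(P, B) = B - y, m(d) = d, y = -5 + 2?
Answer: -50179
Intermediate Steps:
y = -3
T(P, B) = 3 + B (T(P, B) = B - 1*(-3) = B + 3 = 3 + B)
T(m(2), 11) + 143*(-351) = (3 + 11) + 143*(-351) = 14 - 50193 = -50179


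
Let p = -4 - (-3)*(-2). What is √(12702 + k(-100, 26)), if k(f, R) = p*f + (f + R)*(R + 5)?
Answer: 4*√713 ≈ 106.81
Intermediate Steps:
p = -10 (p = -4 - 1*6 = -4 - 6 = -10)
k(f, R) = -10*f + (5 + R)*(R + f) (k(f, R) = -10*f + (f + R)*(R + 5) = -10*f + (R + f)*(5 + R) = -10*f + (5 + R)*(R + f))
√(12702 + k(-100, 26)) = √(12702 + (26² - 5*(-100) + 5*26 + 26*(-100))) = √(12702 + (676 + 500 + 130 - 2600)) = √(12702 - 1294) = √11408 = 4*√713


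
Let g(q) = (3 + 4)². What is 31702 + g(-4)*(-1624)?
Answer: -47874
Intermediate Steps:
g(q) = 49 (g(q) = 7² = 49)
31702 + g(-4)*(-1624) = 31702 + 49*(-1624) = 31702 - 79576 = -47874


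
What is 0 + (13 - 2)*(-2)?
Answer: -22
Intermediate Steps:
0 + (13 - 2)*(-2) = 0 + 11*(-2) = 0 - 22 = -22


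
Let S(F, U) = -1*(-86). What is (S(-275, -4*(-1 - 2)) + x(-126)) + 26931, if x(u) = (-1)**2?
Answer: 27018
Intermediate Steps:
S(F, U) = 86
x(u) = 1
(S(-275, -4*(-1 - 2)) + x(-126)) + 26931 = (86 + 1) + 26931 = 87 + 26931 = 27018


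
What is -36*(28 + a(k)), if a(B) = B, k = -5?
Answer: -828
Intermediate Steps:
-36*(28 + a(k)) = -36*(28 - 5) = -36*23 = -828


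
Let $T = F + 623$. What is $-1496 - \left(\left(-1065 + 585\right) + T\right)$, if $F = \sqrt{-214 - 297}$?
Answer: $-1639 - i \sqrt{511} \approx -1639.0 - 22.605 i$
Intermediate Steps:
$F = i \sqrt{511}$ ($F = \sqrt{-511} = i \sqrt{511} \approx 22.605 i$)
$T = 623 + i \sqrt{511}$ ($T = i \sqrt{511} + 623 = 623 + i \sqrt{511} \approx 623.0 + 22.605 i$)
$-1496 - \left(\left(-1065 + 585\right) + T\right) = -1496 - \left(\left(-1065 + 585\right) + \left(623 + i \sqrt{511}\right)\right) = -1496 - \left(-480 + \left(623 + i \sqrt{511}\right)\right) = -1496 - \left(143 + i \sqrt{511}\right) = -1639 - i \sqrt{511}$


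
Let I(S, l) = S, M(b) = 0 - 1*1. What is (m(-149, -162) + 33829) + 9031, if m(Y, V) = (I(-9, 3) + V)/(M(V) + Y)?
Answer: 2143057/50 ≈ 42861.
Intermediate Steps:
M(b) = -1 (M(b) = 0 - 1 = -1)
m(Y, V) = (-9 + V)/(-1 + Y)
(m(-149, -162) + 33829) + 9031 = ((-9 - 162)/(-1 - 149) + 33829) + 9031 = (-171/(-150) + 33829) + 9031 = (-1/150*(-171) + 33829) + 9031 = (57/50 + 33829) + 9031 = 1691507/50 + 9031 = 2143057/50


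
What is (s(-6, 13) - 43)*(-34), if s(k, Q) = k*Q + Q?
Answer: 3672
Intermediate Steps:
s(k, Q) = Q + Q*k (s(k, Q) = Q*k + Q = Q + Q*k)
(s(-6, 13) - 43)*(-34) = (13*(1 - 6) - 43)*(-34) = (13*(-5) - 43)*(-34) = (-65 - 43)*(-34) = -108*(-34) = 3672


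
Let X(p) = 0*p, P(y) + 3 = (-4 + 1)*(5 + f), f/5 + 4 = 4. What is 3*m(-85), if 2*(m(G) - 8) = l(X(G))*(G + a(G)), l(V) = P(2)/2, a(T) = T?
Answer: 2319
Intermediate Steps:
f = 0 (f = -20 + 5*4 = -20 + 20 = 0)
P(y) = -18 (P(y) = -3 + (-4 + 1)*(5 + 0) = -3 - 3*5 = -3 - 15 = -18)
X(p) = 0
l(V) = -9 (l(V) = -18/2 = -18*½ = -9)
m(G) = 8 - 9*G (m(G) = 8 + (-9*(G + G))/2 = 8 + (-18*G)/2 = 8 - 9*G)
3*m(-85) = 3*(8 - 9*(-85)) = 3*(8 + 765) = 3*773 = 2319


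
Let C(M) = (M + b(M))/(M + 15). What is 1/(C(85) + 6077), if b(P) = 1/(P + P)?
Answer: 17000/103323451 ≈ 0.00016453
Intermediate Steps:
b(P) = 1/(2*P)
C(M) = (M + 1/(2*M))/(15 + M) (C(M) = (M + 1/(2*M))/(M + 15) = (M + 1/(2*M))/(15 + M))
1/(C(85) + 6077) = 1/((½ + 85²)/(85*(15 + 85)) + 6077) = 1/((1/85)*(½ + 7225)/100 + 6077) = 1/((1/85)*(1/100)*(14451/2) + 6077) = 1/(14451/17000 + 6077) = 1/(103323451/17000) = 17000/103323451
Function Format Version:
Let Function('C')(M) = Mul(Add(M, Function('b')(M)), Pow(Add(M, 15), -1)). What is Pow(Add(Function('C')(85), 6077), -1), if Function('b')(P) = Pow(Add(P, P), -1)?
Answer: Rational(17000, 103323451) ≈ 0.00016453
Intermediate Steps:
Function('b')(P) = Mul(Rational(1, 2), Pow(P, -1)) (Function('b')(P) = Pow(Mul(2, P), -1) = Mul(Rational(1, 2), Pow(P, -1)))
Function('C')(M) = Mul(Pow(Add(15, M), -1), Add(M, Mul(Rational(1, 2), Pow(M, -1)))) (Function('C')(M) = Mul(Add(M, Mul(Rational(1, 2), Pow(M, -1))), Pow(Add(M, 15), -1)) = Mul(Add(M, Mul(Rational(1, 2), Pow(M, -1))), Pow(Add(15, M), -1)) = Mul(Pow(Add(15, M), -1), Add(M, Mul(Rational(1, 2), Pow(M, -1)))))
Pow(Add(Function('C')(85), 6077), -1) = Pow(Add(Mul(Pow(85, -1), Pow(Add(15, 85), -1), Add(Rational(1, 2), Pow(85, 2))), 6077), -1) = Pow(Add(Mul(Rational(1, 85), Pow(100, -1), Add(Rational(1, 2), 7225)), 6077), -1) = Pow(Add(Mul(Rational(1, 85), Rational(1, 100), Rational(14451, 2)), 6077), -1) = Pow(Add(Rational(14451, 17000), 6077), -1) = Pow(Rational(103323451, 17000), -1) = Rational(17000, 103323451)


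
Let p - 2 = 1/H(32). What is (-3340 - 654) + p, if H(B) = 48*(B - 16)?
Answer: -3065855/768 ≈ -3992.0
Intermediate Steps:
H(B) = -768 + 48*B (H(B) = 48*(-16 + B) = -768 + 48*B)
p = 1537/768 (p = 2 + 1/(-768 + 48*32) = 2 + 1/(-768 + 1536) = 2 + 1/768 = 1537/768 ≈ 2.0013)
(-3340 - 654) + p = (-3340 - 654) + 1537/768 = -3994 + 1537/768 = -3065855/768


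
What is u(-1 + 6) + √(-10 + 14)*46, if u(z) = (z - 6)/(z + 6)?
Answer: 1011/11 ≈ 91.909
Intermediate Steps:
u(z) = (-6 + z)/(6 + z)
u(-1 + 6) + √(-10 + 14)*46 = (-6 + (-1 + 6))/(6 + (-1 + 6)) + √(-10 + 14)*46 = (-6 + 5)/(6 + 5) + √4*46 = -1/11 + 2*46 = (1/11)*(-1) + 92 = -1/11 + 92 = 1011/11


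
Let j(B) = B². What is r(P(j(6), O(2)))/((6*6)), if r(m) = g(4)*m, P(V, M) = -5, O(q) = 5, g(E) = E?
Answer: -5/9 ≈ -0.55556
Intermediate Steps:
r(m) = 4*m
r(P(j(6), O(2)))/((6*6)) = (4*(-5))/((6*6)) = -20/36 = -20*1/36 = -5/9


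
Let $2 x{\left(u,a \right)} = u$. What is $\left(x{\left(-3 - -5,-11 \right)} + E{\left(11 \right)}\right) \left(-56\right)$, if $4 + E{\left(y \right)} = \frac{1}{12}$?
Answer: $\frac{490}{3} \approx 163.33$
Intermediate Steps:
$x{\left(u,a \right)} = \frac{u}{2}$
$E{\left(y \right)} = - \frac{47}{12}$ ($E{\left(y \right)} = -4 + \frac{1}{12} = - \frac{47}{12}$)
$\left(x{\left(-3 - -5,-11 \right)} + E{\left(11 \right)}\right) \left(-56\right) = \left(\frac{-3 - -5}{2} - \frac{47}{12}\right) \left(-56\right) = \left(\frac{-3 + 5}{2} - \frac{47}{12}\right) \left(-56\right) = \left(\frac{1}{2} \cdot 2 - \frac{47}{12}\right) \left(-56\right) = \left(1 - \frac{47}{12}\right) \left(-56\right) = \left(- \frac{35}{12}\right) \left(-56\right) = \frac{490}{3}$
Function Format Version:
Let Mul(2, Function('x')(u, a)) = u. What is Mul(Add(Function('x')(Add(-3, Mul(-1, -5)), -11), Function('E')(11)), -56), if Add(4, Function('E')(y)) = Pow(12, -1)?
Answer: Rational(490, 3) ≈ 163.33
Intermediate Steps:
Function('x')(u, a) = Mul(Rational(1, 2), u)
Function('E')(y) = Rational(-47, 12) (Function('E')(y) = Add(-4, Pow(12, -1)) = Add(-4, Rational(1, 12)) = Rational(-47, 12))
Mul(Add(Function('x')(Add(-3, Mul(-1, -5)), -11), Function('E')(11)), -56) = Mul(Add(Mul(Rational(1, 2), Add(-3, Mul(-1, -5))), Rational(-47, 12)), -56) = Mul(Add(Mul(Rational(1, 2), Add(-3, 5)), Rational(-47, 12)), -56) = Mul(Add(Mul(Rational(1, 2), 2), Rational(-47, 12)), -56) = Mul(Add(1, Rational(-47, 12)), -56) = Mul(Rational(-35, 12), -56) = Rational(490, 3)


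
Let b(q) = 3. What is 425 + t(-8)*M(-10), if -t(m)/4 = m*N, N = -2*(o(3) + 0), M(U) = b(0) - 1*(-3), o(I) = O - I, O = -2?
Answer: 2345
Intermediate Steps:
o(I) = -2 - I
M(U) = 6 (M(U) = 3 - 1*(-3) = 3 + 3 = 6)
N = 10 (N = -2*((-2 - 1*3) + 0) = -2*((-2 - 3) + 0) = -2*(-5 + 0) = -2*(-5) = 10)
t(m) = -40*m (t(m) = -4*m*10 = -40*m)
425 + t(-8)*M(-10) = 425 - 40*(-8)*6 = 425 + 320*6 = 425 + 1920 = 2345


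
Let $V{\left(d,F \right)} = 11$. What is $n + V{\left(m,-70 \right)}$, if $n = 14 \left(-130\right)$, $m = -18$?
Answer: $-1809$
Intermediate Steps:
$n = -1820$
$n + V{\left(m,-70 \right)} = -1820 + 11 = -1809$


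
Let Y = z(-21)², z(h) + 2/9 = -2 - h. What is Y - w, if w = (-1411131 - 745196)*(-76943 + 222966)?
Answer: 25504740367762/81 ≈ 3.1487e+11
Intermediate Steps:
z(h) = -20/9 - h (z(h) = -2/9 + (-2 - h) = -20/9 - h)
w = -314873337521 (w = -2156327*146023 = -314873337521)
Y = 28561/81 (Y = (-20/9 - 1*(-21))² = (-20/9 + 21)² = (169/9)² = 28561/81 ≈ 352.60)
Y - w = 28561/81 - 1*(-314873337521) = 28561/81 + 314873337521 = 25504740367762/81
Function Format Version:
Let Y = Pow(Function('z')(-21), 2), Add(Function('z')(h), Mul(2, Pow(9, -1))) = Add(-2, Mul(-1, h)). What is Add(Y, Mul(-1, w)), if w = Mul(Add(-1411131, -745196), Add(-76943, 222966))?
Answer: Rational(25504740367762, 81) ≈ 3.1487e+11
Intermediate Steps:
Function('z')(h) = Add(Rational(-20, 9), Mul(-1, h)) (Function('z')(h) = Add(Rational(-2, 9), Add(-2, Mul(-1, h))) = Add(Rational(-20, 9), Mul(-1, h)))
w = -314873337521 (w = Mul(-2156327, 146023) = -314873337521)
Y = Rational(28561, 81) (Y = Pow(Add(Rational(-20, 9), Mul(-1, -21)), 2) = Pow(Add(Rational(-20, 9), 21), 2) = Pow(Rational(169, 9), 2) = Rational(28561, 81) ≈ 352.60)
Add(Y, Mul(-1, w)) = Add(Rational(28561, 81), Mul(-1, -314873337521)) = Add(Rational(28561, 81), 314873337521) = Rational(25504740367762, 81)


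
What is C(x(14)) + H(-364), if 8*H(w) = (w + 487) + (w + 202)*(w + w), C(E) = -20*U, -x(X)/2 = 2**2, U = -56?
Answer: 127019/8 ≈ 15877.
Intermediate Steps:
x(X) = -8 (x(X) = -2*2**2 = -2*4 = -8)
C(E) = 1120 (C(E) = -20*(-56) = 1120)
H(w) = 487/8 + w/8 + w*(202 + w)/4 (H(w) = ((w + 487) + (w + 202)*(w + w))/8 = ((487 + w) + (202 + w)*(2*w))/8 = ((487 + w) + 2*w*(202 + w))/8 = (487 + w + 2*w*(202 + w))/8 = 487/8 + w/8 + w*(202 + w)/4)
C(x(14)) + H(-364) = 1120 + (487/8 + (1/4)*(-364)**2 + (405/8)*(-364)) = 1120 + (487/8 + (1/4)*132496 - 36855/2) = 1120 + (487/8 + 33124 - 36855/2) = 1120 + 118059/8 = 127019/8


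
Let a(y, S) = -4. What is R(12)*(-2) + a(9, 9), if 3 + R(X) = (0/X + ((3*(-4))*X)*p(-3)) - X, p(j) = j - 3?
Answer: -1702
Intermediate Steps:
p(j) = -3 + j
R(X) = -3 + 71*X (R(X) = -3 + ((0/X + ((3*(-4))*X)*(-3 - 3)) - X) = -3 + ((0 - 12*X*(-6)) - X) = -3 + ((0 + 72*X) - X) = -3 + (72*X - X) = -3 + 71*X)
R(12)*(-2) + a(9, 9) = (-3 + 71*12)*(-2) - 4 = (-3 + 852)*(-2) - 4 = 849*(-2) - 4 = -1698 - 4 = -1702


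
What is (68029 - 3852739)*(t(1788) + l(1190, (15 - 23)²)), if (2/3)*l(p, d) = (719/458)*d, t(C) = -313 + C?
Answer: -1408998331770/229 ≈ -6.1528e+9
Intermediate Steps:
l(p, d) = 2157*d/916 (l(p, d) = 3*((719/458)*d)/2 = 3*((719*(1/458))*d)/2 = 3*(719*d/458)/2 = 2157*d/916)
(68029 - 3852739)*(t(1788) + l(1190, (15 - 23)²)) = (68029 - 3852739)*((-313 + 1788) + 2157*(15 - 23)²/916) = -3784710*(1475 + (2157/916)*(-8)²) = -3784710*(1475 + (2157/916)*64) = -3784710*(1475 + 34512/229) = -3784710*372287/229 = -1408998331770/229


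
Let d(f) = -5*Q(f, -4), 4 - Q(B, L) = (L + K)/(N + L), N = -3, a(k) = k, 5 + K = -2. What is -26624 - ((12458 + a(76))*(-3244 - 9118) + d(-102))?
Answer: 1084430873/7 ≈ 1.5492e+8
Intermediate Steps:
K = -7 (K = -5 - 2 = -7)
Q(B, L) = 4 - (-7 + L)/(-3 + L) (Q(B, L) = 4 - (L - 7)/(-3 + L) = 4 - (-7 + L)/(-3 + L))
d(f) = -85/7 (d(f) = -5*(-5 + 3*(-4))/(-3 - 4) = -5*(-5 - 12)/(-7) = -(-5)*(-17)/7 = -5*17/7 = -85/7)
-26624 - ((12458 + a(76))*(-3244 - 9118) + d(-102)) = -26624 - ((12458 + 76)*(-3244 - 9118) - 85/7) = -26624 - (12534*(-12362) - 85/7) = -26624 - (-154945308 - 85/7) = -26624 - 1*(-1084617241/7) = -26624 + 1084617241/7 = 1084430873/7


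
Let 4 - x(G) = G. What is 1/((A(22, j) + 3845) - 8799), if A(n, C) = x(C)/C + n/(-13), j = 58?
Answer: -377/1868647 ≈ -0.00020175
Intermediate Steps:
x(G) = 4 - G
A(n, C) = -n/13 + (4 - C)/C (A(n, C) = (4 - C)/C + n/(-13) = (4 - C)/C + n*(-1/13) = (4 - C)/C - n/13 = -n/13 + (4 - C)/C)
1/((A(22, j) + 3845) - 8799) = 1/(((-1 + 4/58 - 1/13*22) + 3845) - 8799) = 1/(((-1 + 4*(1/58) - 22/13) + 3845) - 8799) = 1/(((-1 + 2/29 - 22/13) + 3845) - 8799) = 1/((-989/377 + 3845) - 8799) = 1/(1448576/377 - 8799) = 1/(-1868647/377) = -377/1868647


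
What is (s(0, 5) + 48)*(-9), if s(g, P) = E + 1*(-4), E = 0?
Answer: -396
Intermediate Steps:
s(g, P) = -4 (s(g, P) = 0 + 1*(-4) = 0 - 4 = -4)
(s(0, 5) + 48)*(-9) = (-4 + 48)*(-9) = 44*(-9) = -396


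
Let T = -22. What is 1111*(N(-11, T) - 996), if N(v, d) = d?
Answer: -1130998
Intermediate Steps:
1111*(N(-11, T) - 996) = 1111*(-22 - 996) = 1111*(-1018) = -1130998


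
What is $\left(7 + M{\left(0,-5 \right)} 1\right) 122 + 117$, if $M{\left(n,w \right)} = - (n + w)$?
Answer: $1581$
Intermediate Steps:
$M{\left(n,w \right)} = - n - w$
$\left(7 + M{\left(0,-5 \right)} 1\right) 122 + 117 = \left(7 + \left(\left(-1\right) 0 - -5\right) 1\right) 122 + 117 = \left(7 + \left(0 + 5\right) 1\right) 122 + 117 = \left(7 + 5 \cdot 1\right) 122 + 117 = \left(7 + 5\right) 122 + 117 = 12 \cdot 122 + 117 = 1464 + 117 = 1581$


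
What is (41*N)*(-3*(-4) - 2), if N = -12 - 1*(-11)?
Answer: -410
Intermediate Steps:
N = -1 (N = -12 + 11 = -1)
(41*N)*(-3*(-4) - 2) = (41*(-1))*(-3*(-4) - 2) = -41*(12 - 2) = -41*10 = -410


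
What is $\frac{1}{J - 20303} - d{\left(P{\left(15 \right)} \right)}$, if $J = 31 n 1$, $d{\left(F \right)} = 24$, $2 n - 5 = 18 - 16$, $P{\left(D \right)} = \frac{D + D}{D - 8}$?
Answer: $- \frac{969338}{40389} \approx -24.0$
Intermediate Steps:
$P{\left(D \right)} = \frac{2 D}{-8 + D}$
$n = \frac{7}{2}$ ($n = \frac{5}{2} + \frac{18 - 16}{2} = \frac{5}{2} + \frac{1}{2} \cdot 2 = \frac{5}{2} + 1 = \frac{7}{2} \approx 3.5$)
$J = \frac{217}{2}$ ($J = 31 \cdot \frac{7}{2} \cdot 1 = \frac{217}{2} \cdot 1 = \frac{217}{2} \approx 108.5$)
$\frac{1}{J - 20303} - d{\left(P{\left(15 \right)} \right)} = \frac{1}{\frac{217}{2} - 20303} - 24 = \frac{1}{- \frac{40389}{2}} - 24 = - \frac{2}{40389} - 24 = - \frac{969338}{40389}$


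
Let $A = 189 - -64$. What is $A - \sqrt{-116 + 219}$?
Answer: $253 - \sqrt{103} \approx 242.85$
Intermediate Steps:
$A = 253$ ($A = 189 + 64 = 253$)
$A - \sqrt{-116 + 219} = 253 - \sqrt{-116 + 219} = 253 - \sqrt{103}$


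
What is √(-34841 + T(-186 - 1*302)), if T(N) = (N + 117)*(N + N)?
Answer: √327255 ≈ 572.06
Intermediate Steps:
T(N) = 2*N*(117 + N) (T(N) = (117 + N)*(2*N) = 2*N*(117 + N))
√(-34841 + T(-186 - 1*302)) = √(-34841 + 2*(-186 - 1*302)*(117 + (-186 - 1*302))) = √(-34841 + 2*(-186 - 302)*(117 + (-186 - 302))) = √(-34841 + 2*(-488)*(117 - 488)) = √(-34841 + 2*(-488)*(-371)) = √(-34841 + 362096) = √327255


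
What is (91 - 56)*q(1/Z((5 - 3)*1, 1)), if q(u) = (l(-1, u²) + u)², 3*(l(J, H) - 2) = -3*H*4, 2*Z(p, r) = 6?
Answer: 10115/81 ≈ 124.88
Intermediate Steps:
Z(p, r) = 3 (Z(p, r) = (½)*6 = 3)
l(J, H) = 2 - 4*H (l(J, H) = 2 + (-3*H*4)/3 = 2 + (-12*H)/3 = 2 - 4*H)
q(u) = (2 + u - 4*u²)² (q(u) = ((2 - 4*u²) + u)² = (2 + u - 4*u²)²)
(91 - 56)*q(1/Z((5 - 3)*1, 1)) = (91 - 56)*(2 + 1/3 - 4*(1/3)²)² = 35*(2 + ⅓ - 4*(⅓)²)² = 35*(2 + ⅓ - 4*⅑)² = 35*(2 + ⅓ - 4/9)² = 35*(17/9)² = 35*(289/81) = 10115/81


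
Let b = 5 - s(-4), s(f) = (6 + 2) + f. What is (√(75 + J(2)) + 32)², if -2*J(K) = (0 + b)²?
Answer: (64 + √298)²/4 ≈ 1650.9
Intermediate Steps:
s(f) = 8 + f
b = 1 (b = 5 - (8 - 4) = 5 - 1*4 = 5 - 4 = 1)
J(K) = -½ (J(K) = -(0 + 1)²/2 = -½*1² = -½*1 = -½)
(√(75 + J(2)) + 32)² = (√(75 - ½) + 32)² = (√(149/2) + 32)² = (√298/2 + 32)² = (32 + √298/2)²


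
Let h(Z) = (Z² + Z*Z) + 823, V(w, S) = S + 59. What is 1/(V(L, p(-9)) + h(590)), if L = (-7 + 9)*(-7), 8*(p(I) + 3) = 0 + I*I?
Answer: 8/5576713 ≈ 1.4345e-6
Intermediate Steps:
p(I) = -3 + I²/8 (p(I) = -3 + (0 + I*I)/8 = -3 + (0 + I²)/8 = -3 + I²/8)
L = -14 (L = 2*(-7) = -14)
V(w, S) = 59 + S
h(Z) = 823 + 2*Z² (h(Z) = (Z² + Z²) + 823 = 2*Z² + 823 = 823 + 2*Z²)
1/(V(L, p(-9)) + h(590)) = 1/((59 + (-3 + (⅛)*(-9)²)) + (823 + 2*590²)) = 1/((59 + (-3 + (⅛)*81)) + (823 + 2*348100)) = 1/((59 + (-3 + 81/8)) + (823 + 696200)) = 1/((59 + 57/8) + 697023) = 1/(529/8 + 697023) = 1/(5576713/8) = 8/5576713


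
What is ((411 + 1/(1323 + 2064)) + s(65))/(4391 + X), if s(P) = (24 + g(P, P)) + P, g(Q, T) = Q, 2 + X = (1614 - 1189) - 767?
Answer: 1913656/13707189 ≈ 0.13961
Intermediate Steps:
X = -344 (X = -2 + ((1614 - 1189) - 767) = -2 + (425 - 767) = -2 - 342 = -344)
s(P) = 24 + 2*P (s(P) = (24 + P) + P = 24 + 2*P)
((411 + 1/(1323 + 2064)) + s(65))/(4391 + X) = ((411 + 1/(1323 + 2064)) + (24 + 2*65))/(4391 - 344) = ((411 + 1/3387) + (24 + 130))/4047 = ((411 + 1/3387) + 154)*(1/4047) = (1392058/3387 + 154)*(1/4047) = (1913656/3387)*(1/4047) = 1913656/13707189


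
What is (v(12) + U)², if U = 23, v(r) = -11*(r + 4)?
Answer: 23409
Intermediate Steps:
v(r) = -44 - 11*r (v(r) = -11*(4 + r) = -44 - 11*r)
(v(12) + U)² = ((-44 - 11*12) + 23)² = ((-44 - 132) + 23)² = (-176 + 23)² = (-153)² = 23409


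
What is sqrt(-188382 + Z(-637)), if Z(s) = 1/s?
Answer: I*sqrt(1559991355)/91 ≈ 434.03*I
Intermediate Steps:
sqrt(-188382 + Z(-637)) = sqrt(-188382 + 1/(-637)) = sqrt(-188382 - 1/637) = sqrt(-119999335/637) = I*sqrt(1559991355)/91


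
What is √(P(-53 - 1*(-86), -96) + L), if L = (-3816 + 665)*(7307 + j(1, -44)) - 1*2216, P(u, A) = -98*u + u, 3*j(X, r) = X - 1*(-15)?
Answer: I*√207419214/3 ≈ 4800.7*I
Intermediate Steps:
j(X, r) = 5 + X/3 (j(X, r) = (X - 1*(-15))/3 = (X + 15)/3 = (15 + X)/3 = 5 + X/3)
P(u, A) = -97*u
L = -69130135/3 (L = (-3816 + 665)*(7307 + (5 + (⅓)*1)) - 1*2216 = -3151*(7307 + (5 + ⅓)) - 2216 = -3151*(7307 + 16/3) - 2216 = -3151*21937/3 - 2216 = -69123487/3 - 2216 = -69130135/3 ≈ -2.3043e+7)
√(P(-53 - 1*(-86), -96) + L) = √(-97*(-53 - 1*(-86)) - 69130135/3) = √(-97*(-53 + 86) - 69130135/3) = √(-97*33 - 69130135/3) = √(-3201 - 69130135/3) = √(-69139738/3) = I*√207419214/3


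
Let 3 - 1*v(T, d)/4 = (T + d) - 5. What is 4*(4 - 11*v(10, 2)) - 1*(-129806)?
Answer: 130526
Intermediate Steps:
v(T, d) = 32 - 4*T - 4*d (v(T, d) = 12 - 4*((T + d) - 5) = 12 - 4*(-5 + T + d) = 12 + (20 - 4*T - 4*d) = 32 - 4*T - 4*d)
4*(4 - 11*v(10, 2)) - 1*(-129806) = 4*(4 - 11*(32 - 4*10 - 4*2)) - 1*(-129806) = 4*(4 - 11*(32 - 40 - 8)) + 129806 = 4*(4 - 11*(-16)) + 129806 = 4*(4 + 176) + 129806 = 4*180 + 129806 = 720 + 129806 = 130526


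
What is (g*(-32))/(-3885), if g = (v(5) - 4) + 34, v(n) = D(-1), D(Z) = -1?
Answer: 928/3885 ≈ 0.23887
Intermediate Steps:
v(n) = -1
g = 29 (g = (-1 - 4) + 34 = -5 + 34 = 29)
(g*(-32))/(-3885) = (29*(-32))/(-3885) = -928*(-1/3885) = 928/3885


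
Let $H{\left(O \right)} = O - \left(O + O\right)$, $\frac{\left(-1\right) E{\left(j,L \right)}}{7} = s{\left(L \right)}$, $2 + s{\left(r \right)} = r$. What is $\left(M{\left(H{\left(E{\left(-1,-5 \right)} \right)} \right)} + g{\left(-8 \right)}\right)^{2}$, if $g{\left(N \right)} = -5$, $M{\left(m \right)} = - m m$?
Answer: $5788836$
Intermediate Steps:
$s{\left(r \right)} = -2 + r$
$E{\left(j,L \right)} = 14 - 7 L$ ($E{\left(j,L \right)} = - 7 \left(-2 + L\right) = 14 - 7 L$)
$H{\left(O \right)} = - O$ ($H{\left(O \right)} = O - 2 O = - O$)
$M{\left(m \right)} = - m^{2}$
$\left(M{\left(H{\left(E{\left(-1,-5 \right)} \right)} \right)} + g{\left(-8 \right)}\right)^{2} = \left(- \left(- (14 - -35)\right)^{2} - 5\right)^{2} = \left(- \left(- (14 + 35)\right)^{2} - 5\right)^{2} = \left(- \left(\left(-1\right) 49\right)^{2} - 5\right)^{2} = \left(- \left(-49\right)^{2} - 5\right)^{2} = \left(\left(-1\right) 2401 - 5\right)^{2} = \left(-2401 - 5\right)^{2} = \left(-2406\right)^{2} = 5788836$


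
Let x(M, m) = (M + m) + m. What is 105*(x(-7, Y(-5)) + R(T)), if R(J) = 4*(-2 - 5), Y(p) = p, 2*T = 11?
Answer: -4725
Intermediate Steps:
T = 11/2 (T = (½)*11 = 11/2 ≈ 5.5000)
x(M, m) = M + 2*m
R(J) = -28 (R(J) = 4*(-7) = -28)
105*(x(-7, Y(-5)) + R(T)) = 105*((-7 + 2*(-5)) - 28) = 105*((-7 - 10) - 28) = 105*(-17 - 28) = 105*(-45) = -4725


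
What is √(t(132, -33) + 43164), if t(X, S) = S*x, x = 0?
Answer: 6*√1199 ≈ 207.76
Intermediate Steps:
t(X, S) = 0 (t(X, S) = S*0 = 0)
√(t(132, -33) + 43164) = √(0 + 43164) = √43164 = 6*√1199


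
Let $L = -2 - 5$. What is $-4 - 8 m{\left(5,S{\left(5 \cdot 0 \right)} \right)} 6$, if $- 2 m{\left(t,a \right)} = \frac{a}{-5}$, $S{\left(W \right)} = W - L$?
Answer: $- \frac{188}{5} \approx -37.6$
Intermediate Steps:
$L = -7$
$S{\left(W \right)} = 7 + W$ ($S{\left(W \right)} = W - -7 = W + 7 = 7 + W$)
$m{\left(t,a \right)} = \frac{a}{10}$ ($m{\left(t,a \right)} = - \frac{a \frac{1}{-5}}{2} = - \frac{a \left(- \frac{1}{5}\right)}{2} = - \frac{\left(- \frac{1}{5}\right) a}{2} = \frac{a}{10}$)
$-4 - 8 m{\left(5,S{\left(5 \cdot 0 \right)} \right)} 6 = -4 - 8 \frac{7 + 5 \cdot 0}{10} \cdot 6 = -4 - 8 \frac{7 + 0}{10} \cdot 6 = -4 - 8 \cdot \frac{1}{10} \cdot 7 \cdot 6 = -4 - 8 \cdot \frac{7}{10} \cdot 6 = -4 - \frac{168}{5} = - \frac{188}{5}$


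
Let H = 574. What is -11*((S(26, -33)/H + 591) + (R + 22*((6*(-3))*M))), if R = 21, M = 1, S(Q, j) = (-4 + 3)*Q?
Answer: -681769/287 ≈ -2375.5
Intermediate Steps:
S(Q, j) = -Q
-11*((S(26, -33)/H + 591) + (R + 22*((6*(-3))*M))) = -11*((-1*26/574 + 591) + (21 + 22*((6*(-3))*1))) = -11*((-26*1/574 + 591) + (21 + 22*(-18*1))) = -11*((-13/287 + 591) + (21 + 22*(-18))) = -11*(169604/287 + (21 - 396)) = -11*(169604/287 - 375) = -11*61979/287 = -681769/287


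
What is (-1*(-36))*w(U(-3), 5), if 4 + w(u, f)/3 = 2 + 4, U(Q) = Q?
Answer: 216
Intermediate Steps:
w(u, f) = 6 (w(u, f) = -12 + 3*(2 + 4) = -12 + 3*6 = -12 + 18 = 6)
(-1*(-36))*w(U(-3), 5) = -1*(-36)*6 = 36*6 = 216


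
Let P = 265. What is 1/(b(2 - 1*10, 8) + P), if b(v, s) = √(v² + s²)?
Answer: 265/70097 - 8*√2/70097 ≈ 0.0036191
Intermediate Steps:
b(v, s) = √(s² + v²)
1/(b(2 - 1*10, 8) + P) = 1/(√(8² + (2 - 1*10)²) + 265) = 1/(√(64 + (2 - 10)²) + 265) = 1/(√(64 + (-8)²) + 265) = 1/(√(64 + 64) + 265) = 1/(√128 + 265) = 1/(8*√2 + 265) = 1/(265 + 8*√2)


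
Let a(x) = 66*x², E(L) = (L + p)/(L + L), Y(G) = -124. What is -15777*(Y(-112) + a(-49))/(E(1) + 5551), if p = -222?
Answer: -555147052/1209 ≈ -4.5918e+5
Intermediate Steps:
E(L) = (-222 + L)/(2*L) (E(L) = (L - 222)/(L + L) = (-222 + L)/((2*L)) = (-222 + L)*(1/(2*L)) = (-222 + L)/(2*L))
-15777*(Y(-112) + a(-49))/(E(1) + 5551) = -15777*(-124 + 66*(-49)²)/((½)*(-222 + 1)/1 + 5551) = -15777*(-124 + 66*2401)/((½)*1*(-221) + 5551) = -15777*(-124 + 158466)/(-221/2 + 5551) = -15777/((10881/2)/158342) = -15777/((10881/2)*(1/158342)) = -15777/10881/316684 = -15777*316684/10881 = -555147052/1209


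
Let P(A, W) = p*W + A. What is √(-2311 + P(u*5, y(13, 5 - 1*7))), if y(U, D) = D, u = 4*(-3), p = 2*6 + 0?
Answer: I*√2395 ≈ 48.939*I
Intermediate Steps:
p = 12 (p = 12 + 0 = 12)
u = -12
P(A, W) = A + 12*W (P(A, W) = 12*W + A = A + 12*W)
√(-2311 + P(u*5, y(13, 5 - 1*7))) = √(-2311 + (-12*5 + 12*(5 - 1*7))) = √(-2311 + (-60 + 12*(5 - 7))) = √(-2311 + (-60 + 12*(-2))) = √(-2311 + (-60 - 24)) = √(-2311 - 84) = √(-2395) = I*√2395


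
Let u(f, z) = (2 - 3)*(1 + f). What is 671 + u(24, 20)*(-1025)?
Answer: 26296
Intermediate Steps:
u(f, z) = -1 - f (u(f, z) = -(1 + f) = -1 - f)
671 + u(24, 20)*(-1025) = 671 + (-1 - 1*24)*(-1025) = 671 + (-1 - 24)*(-1025) = 671 - 25*(-1025) = 671 + 25625 = 26296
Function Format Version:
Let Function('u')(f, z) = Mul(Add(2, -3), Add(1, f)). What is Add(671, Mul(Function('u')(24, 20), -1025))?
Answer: 26296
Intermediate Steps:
Function('u')(f, z) = Add(-1, Mul(-1, f)) (Function('u')(f, z) = Mul(-1, Add(1, f)) = Add(-1, Mul(-1, f)))
Add(671, Mul(Function('u')(24, 20), -1025)) = Add(671, Mul(Add(-1, Mul(-1, 24)), -1025)) = Add(671, Mul(Add(-1, -24), -1025)) = Add(671, Mul(-25, -1025)) = Add(671, 25625) = 26296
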